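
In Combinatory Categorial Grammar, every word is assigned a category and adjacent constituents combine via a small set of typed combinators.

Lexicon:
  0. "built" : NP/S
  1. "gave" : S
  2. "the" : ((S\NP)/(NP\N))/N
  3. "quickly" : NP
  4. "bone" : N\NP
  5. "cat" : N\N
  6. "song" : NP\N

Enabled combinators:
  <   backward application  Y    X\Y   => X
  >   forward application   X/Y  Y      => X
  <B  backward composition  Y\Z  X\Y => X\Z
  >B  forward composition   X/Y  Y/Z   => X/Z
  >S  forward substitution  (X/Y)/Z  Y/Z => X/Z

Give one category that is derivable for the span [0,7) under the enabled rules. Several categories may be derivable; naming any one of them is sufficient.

S

[0,7] S   <
  [0,2] NP   >
    [0,1] "built" : NP/S
    [1,2] "gave" : S
  [2,7] S\NP   >
    [2,5] (S\NP)/(NP\N)   >
      [2,3] "the" : ((S\NP)/(NP\N))/N
      [3,5] N   <
        [3,4] "quickly" : NP
        [4,5] "bone" : N\NP
    [5,7] NP\N   <B
      [5,6] "cat" : N\N
      [6,7] "song" : NP\N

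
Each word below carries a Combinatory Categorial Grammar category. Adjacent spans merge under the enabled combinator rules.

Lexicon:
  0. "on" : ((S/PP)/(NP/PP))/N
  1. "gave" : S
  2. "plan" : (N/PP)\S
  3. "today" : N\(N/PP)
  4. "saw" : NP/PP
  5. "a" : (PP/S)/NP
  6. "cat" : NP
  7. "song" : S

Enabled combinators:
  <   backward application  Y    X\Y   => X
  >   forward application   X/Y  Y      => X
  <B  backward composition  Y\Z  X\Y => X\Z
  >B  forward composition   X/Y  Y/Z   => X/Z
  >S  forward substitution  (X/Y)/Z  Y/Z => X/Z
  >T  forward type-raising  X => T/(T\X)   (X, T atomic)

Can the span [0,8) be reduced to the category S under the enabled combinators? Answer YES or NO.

YES

[0,8] S   >
  [0,5] S/PP   >
    [0,4] (S/PP)/(NP/PP)   >
      [0,1] "on" : ((S/PP)/(NP/PP))/N
      [1,4] N   <
        [1,3] N/PP   <
          [1,2] "gave" : S
          [2,3] "plan" : (N/PP)\S
        [3,4] "today" : N\(N/PP)
    [4,5] "saw" : NP/PP
  [5,8] PP   >
    [5,7] PP/S   >
      [5,6] "a" : (PP/S)/NP
      [6,7] "cat" : NP
    [7,8] "song" : S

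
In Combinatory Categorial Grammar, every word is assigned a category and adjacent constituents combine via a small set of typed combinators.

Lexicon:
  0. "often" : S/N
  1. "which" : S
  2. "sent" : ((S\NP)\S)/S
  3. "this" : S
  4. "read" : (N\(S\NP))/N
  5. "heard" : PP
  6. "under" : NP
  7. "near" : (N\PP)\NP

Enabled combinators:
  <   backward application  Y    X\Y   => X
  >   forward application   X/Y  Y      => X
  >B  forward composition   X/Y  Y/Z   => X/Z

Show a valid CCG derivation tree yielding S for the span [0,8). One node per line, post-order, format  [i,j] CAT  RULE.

[0,8] S   >
  [0,1] "often" : S/N
  [1,8] N   <
    [1,4] S\NP   <
      [1,2] "which" : S
      [2,4] (S\NP)\S   >
        [2,3] "sent" : ((S\NP)\S)/S
        [3,4] "this" : S
    [4,8] N\(S\NP)   >
      [4,5] "read" : (N\(S\NP))/N
      [5,8] N   <
        [5,6] "heard" : PP
        [6,8] N\PP   <
          [6,7] "under" : NP
          [7,8] "near" : (N\PP)\NP

[0,1] S/N  lex  "often"
[1,2] S  lex  "which"
[2,3] ((S\NP)\S)/S  lex  "sent"
[3,4] S  lex  "this"
[2,4] (S\NP)\S  >  k=3
[1,4] S\NP  <  k=2
[4,5] (N\(S\NP))/N  lex  "read"
[5,6] PP  lex  "heard"
[6,7] NP  lex  "under"
[7,8] (N\PP)\NP  lex  "near"
[6,8] N\PP  <  k=7
[5,8] N  <  k=6
[4,8] N\(S\NP)  >  k=5
[1,8] N  <  k=4
[0,8] S  >  k=1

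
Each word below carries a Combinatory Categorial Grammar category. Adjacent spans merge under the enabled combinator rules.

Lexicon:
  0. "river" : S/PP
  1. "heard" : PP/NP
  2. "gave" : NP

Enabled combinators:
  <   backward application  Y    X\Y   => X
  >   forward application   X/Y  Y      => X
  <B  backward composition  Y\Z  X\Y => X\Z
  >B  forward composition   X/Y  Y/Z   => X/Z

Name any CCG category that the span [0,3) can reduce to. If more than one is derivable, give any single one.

S

[0,3] S   >
  [0,1] "river" : S/PP
  [1,3] PP   >
    [1,2] "heard" : PP/NP
    [2,3] "gave" : NP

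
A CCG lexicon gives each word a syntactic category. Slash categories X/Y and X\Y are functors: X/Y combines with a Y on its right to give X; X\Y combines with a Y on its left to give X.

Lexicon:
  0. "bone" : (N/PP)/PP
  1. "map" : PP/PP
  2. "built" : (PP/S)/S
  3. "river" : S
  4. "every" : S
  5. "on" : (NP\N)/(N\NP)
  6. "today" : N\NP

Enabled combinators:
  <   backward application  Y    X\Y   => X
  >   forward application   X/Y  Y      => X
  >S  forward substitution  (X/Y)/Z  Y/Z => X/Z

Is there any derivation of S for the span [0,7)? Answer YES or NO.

(N/PP)/PP PP/PP (PP/S)/S S S (NP\N)/(N\NP) N\NP
CKY chart[0,7] = {NP}; S ∉ chart

NO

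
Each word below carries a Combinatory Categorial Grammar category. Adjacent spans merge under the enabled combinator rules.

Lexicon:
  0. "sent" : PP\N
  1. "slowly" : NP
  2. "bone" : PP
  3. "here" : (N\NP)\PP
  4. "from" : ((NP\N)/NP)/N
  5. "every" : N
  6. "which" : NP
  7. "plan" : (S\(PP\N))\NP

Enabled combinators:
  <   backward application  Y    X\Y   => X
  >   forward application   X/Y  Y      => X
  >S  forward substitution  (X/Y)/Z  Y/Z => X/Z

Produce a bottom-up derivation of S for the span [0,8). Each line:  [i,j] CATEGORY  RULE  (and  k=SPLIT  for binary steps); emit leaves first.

[0,8] S   <
  [0,1] "sent" : PP\N
  [1,8] S\(PP\N)   <
    [1,7] NP   <
      [1,4] N   <
        [1,2] "slowly" : NP
        [2,4] N\NP   <
          [2,3] "bone" : PP
          [3,4] "here" : (N\NP)\PP
      [4,7] NP\N   >
        [4,6] (NP\N)/NP   >
          [4,5] "from" : ((NP\N)/NP)/N
          [5,6] "every" : N
        [6,7] "which" : NP
    [7,8] "plan" : (S\(PP\N))\NP

[0,1] PP\N  lex  "sent"
[1,2] NP  lex  "slowly"
[2,3] PP  lex  "bone"
[3,4] (N\NP)\PP  lex  "here"
[2,4] N\NP  <  k=3
[1,4] N  <  k=2
[4,5] ((NP\N)/NP)/N  lex  "from"
[5,6] N  lex  "every"
[4,6] (NP\N)/NP  >  k=5
[6,7] NP  lex  "which"
[4,7] NP\N  >  k=6
[1,7] NP  <  k=4
[7,8] (S\(PP\N))\NP  lex  "plan"
[1,8] S\(PP\N)  <  k=7
[0,8] S  <  k=1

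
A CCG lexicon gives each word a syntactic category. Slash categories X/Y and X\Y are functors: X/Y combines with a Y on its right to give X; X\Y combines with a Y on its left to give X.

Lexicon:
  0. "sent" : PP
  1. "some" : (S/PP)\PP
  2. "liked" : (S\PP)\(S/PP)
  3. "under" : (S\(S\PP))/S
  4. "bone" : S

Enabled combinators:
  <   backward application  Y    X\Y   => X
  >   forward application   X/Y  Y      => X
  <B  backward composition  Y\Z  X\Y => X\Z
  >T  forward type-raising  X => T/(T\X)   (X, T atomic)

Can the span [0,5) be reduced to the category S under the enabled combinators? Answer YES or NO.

YES

[0,5] S   <
  [0,3] S\PP   <
    [0,2] S/PP   <
      [0,1] "sent" : PP
      [1,2] "some" : (S/PP)\PP
    [2,3] "liked" : (S\PP)\(S/PP)
  [3,5] S\(S\PP)   >
    [3,4] "under" : (S\(S\PP))/S
    [4,5] "bone" : S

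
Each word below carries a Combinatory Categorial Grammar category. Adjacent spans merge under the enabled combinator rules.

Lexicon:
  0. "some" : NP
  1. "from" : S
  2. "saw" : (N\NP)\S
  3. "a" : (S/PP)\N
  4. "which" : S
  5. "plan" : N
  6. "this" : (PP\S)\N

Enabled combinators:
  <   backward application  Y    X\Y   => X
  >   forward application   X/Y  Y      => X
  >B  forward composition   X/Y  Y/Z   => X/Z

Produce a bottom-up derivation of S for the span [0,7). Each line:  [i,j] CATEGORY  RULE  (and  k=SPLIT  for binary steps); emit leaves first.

[0,1] NP  lex  "some"
[1,2] S  lex  "from"
[2,3] (N\NP)\S  lex  "saw"
[1,3] N\NP  <  k=2
[0,3] N  <  k=1
[3,4] (S/PP)\N  lex  "a"
[0,4] S/PP  <  k=3
[4,5] S  lex  "which"
[5,6] N  lex  "plan"
[6,7] (PP\S)\N  lex  "this"
[5,7] PP\S  <  k=6
[4,7] PP  <  k=5
[0,7] S  >  k=4

[0,7] S   >
  [0,4] S/PP   <
    [0,3] N   <
      [0,1] "some" : NP
      [1,3] N\NP   <
        [1,2] "from" : S
        [2,3] "saw" : (N\NP)\S
    [3,4] "a" : (S/PP)\N
  [4,7] PP   <
    [4,5] "which" : S
    [5,7] PP\S   <
      [5,6] "plan" : N
      [6,7] "this" : (PP\S)\N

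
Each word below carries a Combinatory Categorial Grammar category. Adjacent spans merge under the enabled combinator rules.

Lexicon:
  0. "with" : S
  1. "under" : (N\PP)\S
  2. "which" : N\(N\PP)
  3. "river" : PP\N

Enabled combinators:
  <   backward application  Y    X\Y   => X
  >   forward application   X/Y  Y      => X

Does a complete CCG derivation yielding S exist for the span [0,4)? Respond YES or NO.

S (N\PP)\S N\(N\PP) PP\N
CKY chart[0,4] = {PP}; S ∉ chart

NO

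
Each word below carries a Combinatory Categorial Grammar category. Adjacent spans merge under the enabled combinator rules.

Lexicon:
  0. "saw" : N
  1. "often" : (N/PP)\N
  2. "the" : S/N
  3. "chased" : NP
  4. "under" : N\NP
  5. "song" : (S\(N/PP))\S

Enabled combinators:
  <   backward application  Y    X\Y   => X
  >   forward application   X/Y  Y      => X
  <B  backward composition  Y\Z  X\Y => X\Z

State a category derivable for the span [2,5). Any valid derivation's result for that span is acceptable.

S

[0,6] S   <
  [0,2] N/PP   <
    [0,1] "saw" : N
    [1,2] "often" : (N/PP)\N
  [2,6] S\(N/PP)   <
    [2,5] S   >
      [2,3] "the" : S/N
      [3,5] N   <
        [3,4] "chased" : NP
        [4,5] "under" : N\NP
    [5,6] "song" : (S\(N/PP))\S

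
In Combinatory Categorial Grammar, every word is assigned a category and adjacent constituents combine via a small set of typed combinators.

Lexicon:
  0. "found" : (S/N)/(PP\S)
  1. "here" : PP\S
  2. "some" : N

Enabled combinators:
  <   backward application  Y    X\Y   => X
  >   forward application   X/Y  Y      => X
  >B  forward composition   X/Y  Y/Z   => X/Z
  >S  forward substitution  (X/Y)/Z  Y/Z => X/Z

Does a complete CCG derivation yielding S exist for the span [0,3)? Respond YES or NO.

[0,3] S   >
  [0,2] S/N   >
    [0,1] "found" : (S/N)/(PP\S)
    [1,2] "here" : PP\S
  [2,3] "some" : N

YES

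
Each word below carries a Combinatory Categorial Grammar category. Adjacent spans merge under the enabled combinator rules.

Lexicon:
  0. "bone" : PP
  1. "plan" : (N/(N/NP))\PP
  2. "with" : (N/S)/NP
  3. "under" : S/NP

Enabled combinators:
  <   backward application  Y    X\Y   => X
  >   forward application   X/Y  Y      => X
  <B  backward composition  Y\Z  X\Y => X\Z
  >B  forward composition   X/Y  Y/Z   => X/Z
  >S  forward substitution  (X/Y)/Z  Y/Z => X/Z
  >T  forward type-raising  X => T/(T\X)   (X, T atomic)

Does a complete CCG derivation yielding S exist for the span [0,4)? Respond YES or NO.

PP (N/(N/NP))\PP (N/S)/NP S/NP
CKY chart[0,4] = {N, N/(N\N), NP/(NP\N), PP/(PP\N), S/(S\N)}; S ∉ chart

NO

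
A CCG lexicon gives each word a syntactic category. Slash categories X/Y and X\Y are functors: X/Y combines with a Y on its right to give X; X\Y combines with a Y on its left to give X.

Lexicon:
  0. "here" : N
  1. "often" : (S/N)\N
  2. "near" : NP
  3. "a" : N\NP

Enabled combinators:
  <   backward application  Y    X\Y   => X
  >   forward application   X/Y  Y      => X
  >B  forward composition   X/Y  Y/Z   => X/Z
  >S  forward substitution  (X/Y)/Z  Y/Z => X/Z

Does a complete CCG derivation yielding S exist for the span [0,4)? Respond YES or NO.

[0,4] S   >
  [0,2] S/N   <
    [0,1] "here" : N
    [1,2] "often" : (S/N)\N
  [2,4] N   <
    [2,3] "near" : NP
    [3,4] "a" : N\NP

YES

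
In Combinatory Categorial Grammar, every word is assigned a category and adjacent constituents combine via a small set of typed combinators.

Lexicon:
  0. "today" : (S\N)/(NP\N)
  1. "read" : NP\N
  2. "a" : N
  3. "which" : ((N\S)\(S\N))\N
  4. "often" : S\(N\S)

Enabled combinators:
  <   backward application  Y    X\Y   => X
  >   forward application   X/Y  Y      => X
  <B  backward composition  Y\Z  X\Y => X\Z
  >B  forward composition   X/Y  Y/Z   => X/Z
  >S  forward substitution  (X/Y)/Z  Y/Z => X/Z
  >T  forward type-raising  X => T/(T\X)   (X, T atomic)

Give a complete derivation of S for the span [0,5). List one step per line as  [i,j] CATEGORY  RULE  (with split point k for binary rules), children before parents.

[0,1] (S\N)/(NP\N)  lex  "today"
[1,2] NP\N  lex  "read"
[0,2] S\N  >  k=1
[2,3] N  lex  "a"
[3,4] ((N\S)\(S\N))\N  lex  "which"
[2,4] (N\S)\(S\N)  <  k=3
[0,4] N\S  <  k=2
[4,5] S\(N\S)  lex  "often"
[0,5] S  <  k=4

[0,5] S   <
  [0,4] N\S   <
    [0,2] S\N   >
      [0,1] "today" : (S\N)/(NP\N)
      [1,2] "read" : NP\N
    [2,4] (N\S)\(S\N)   <
      [2,3] "a" : N
      [3,4] "which" : ((N\S)\(S\N))\N
  [4,5] "often" : S\(N\S)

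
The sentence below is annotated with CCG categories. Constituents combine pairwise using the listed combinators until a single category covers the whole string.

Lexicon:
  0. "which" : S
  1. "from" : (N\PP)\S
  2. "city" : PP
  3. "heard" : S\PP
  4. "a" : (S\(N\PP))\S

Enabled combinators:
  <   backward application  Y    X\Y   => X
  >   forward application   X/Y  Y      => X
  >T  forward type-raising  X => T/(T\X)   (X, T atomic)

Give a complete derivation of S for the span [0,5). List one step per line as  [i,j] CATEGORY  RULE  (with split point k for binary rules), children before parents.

[0,5] S   <
  [0,2] N\PP   <
    [0,1] "which" : S
    [1,2] "from" : (N\PP)\S
  [2,5] S\(N\PP)   <
    [2,4] S   >
      [2,3] S/(S\PP)   >T
        [2,3] "city" : PP
      [3,4] "heard" : S\PP
    [4,5] "a" : (S\(N\PP))\S

[0,1] S  lex  "which"
[1,2] (N\PP)\S  lex  "from"
[0,2] N\PP  <  k=1
[2,3] PP  lex  "city"
[2,3] S/(S\PP)  >T
[3,4] S\PP  lex  "heard"
[2,4] S  >  k=3
[4,5] (S\(N\PP))\S  lex  "a"
[2,5] S\(N\PP)  <  k=4
[0,5] S  <  k=2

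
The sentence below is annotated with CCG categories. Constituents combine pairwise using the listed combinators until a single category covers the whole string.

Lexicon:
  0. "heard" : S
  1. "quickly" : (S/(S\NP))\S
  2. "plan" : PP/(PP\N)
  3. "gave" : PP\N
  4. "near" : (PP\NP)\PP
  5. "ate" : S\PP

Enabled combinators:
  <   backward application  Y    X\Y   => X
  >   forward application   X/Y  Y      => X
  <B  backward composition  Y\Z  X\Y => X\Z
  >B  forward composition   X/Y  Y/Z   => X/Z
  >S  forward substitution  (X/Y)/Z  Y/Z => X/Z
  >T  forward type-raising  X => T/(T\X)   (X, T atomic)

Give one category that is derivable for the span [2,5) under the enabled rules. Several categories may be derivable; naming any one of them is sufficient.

[0,6] S   >
  [0,2] S/(S\NP)   <
    [0,1] "heard" : S
    [1,2] "quickly" : (S/(S\NP))\S
  [2,6] S\NP   <B
    [2,5] PP\NP   <
      [2,4] PP   >
        [2,3] "plan" : PP/(PP\N)
        [3,4] "gave" : PP\N
      [4,5] "near" : (PP\NP)\PP
    [5,6] "ate" : S\PP

PP\NP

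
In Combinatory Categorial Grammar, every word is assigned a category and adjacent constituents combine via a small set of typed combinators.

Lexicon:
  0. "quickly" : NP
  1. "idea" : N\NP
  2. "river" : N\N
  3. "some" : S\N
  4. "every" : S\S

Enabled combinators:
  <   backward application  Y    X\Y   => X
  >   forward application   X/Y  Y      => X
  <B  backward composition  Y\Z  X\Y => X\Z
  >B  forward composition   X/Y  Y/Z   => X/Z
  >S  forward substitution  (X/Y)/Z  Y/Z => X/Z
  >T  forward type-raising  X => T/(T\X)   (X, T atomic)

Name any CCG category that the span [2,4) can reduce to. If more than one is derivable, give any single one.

[0,5] S   <
  [0,2] N   <
    [0,1] "quickly" : NP
    [1,2] "idea" : N\NP
  [2,5] S\N   <B
    [2,4] S\N   <B
      [2,3] "river" : N\N
      [3,4] "some" : S\N
    [4,5] "every" : S\S

S\N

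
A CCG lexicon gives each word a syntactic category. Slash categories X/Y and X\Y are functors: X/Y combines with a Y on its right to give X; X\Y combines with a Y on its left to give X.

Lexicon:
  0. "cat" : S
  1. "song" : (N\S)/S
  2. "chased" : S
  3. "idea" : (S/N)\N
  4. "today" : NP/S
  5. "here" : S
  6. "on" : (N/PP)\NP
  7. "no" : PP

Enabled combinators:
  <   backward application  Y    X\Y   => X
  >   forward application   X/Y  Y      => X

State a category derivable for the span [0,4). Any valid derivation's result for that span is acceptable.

S/N

[0,8] S   >
  [0,4] S/N   <
    [0,3] N   <
      [0,1] "cat" : S
      [1,3] N\S   >
        [1,2] "song" : (N\S)/S
        [2,3] "chased" : S
    [3,4] "idea" : (S/N)\N
  [4,8] N   >
    [4,7] N/PP   <
      [4,6] NP   >
        [4,5] "today" : NP/S
        [5,6] "here" : S
      [6,7] "on" : (N/PP)\NP
    [7,8] "no" : PP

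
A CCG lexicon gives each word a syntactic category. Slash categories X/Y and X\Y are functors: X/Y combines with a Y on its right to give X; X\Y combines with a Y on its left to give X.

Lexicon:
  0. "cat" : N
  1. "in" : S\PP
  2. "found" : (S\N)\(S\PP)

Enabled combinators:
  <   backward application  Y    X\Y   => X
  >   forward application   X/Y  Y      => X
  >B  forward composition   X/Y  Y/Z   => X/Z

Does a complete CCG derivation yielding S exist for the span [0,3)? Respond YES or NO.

[0,3] S   <
  [0,1] "cat" : N
  [1,3] S\N   <
    [1,2] "in" : S\PP
    [2,3] "found" : (S\N)\(S\PP)

YES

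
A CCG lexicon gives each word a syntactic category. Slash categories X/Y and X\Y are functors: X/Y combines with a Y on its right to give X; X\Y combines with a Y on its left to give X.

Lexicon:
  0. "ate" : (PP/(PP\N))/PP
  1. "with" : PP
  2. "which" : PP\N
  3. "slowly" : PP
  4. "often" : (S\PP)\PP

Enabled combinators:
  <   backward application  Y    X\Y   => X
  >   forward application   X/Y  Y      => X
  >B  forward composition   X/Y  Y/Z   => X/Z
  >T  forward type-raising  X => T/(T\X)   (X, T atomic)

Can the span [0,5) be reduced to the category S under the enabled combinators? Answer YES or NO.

[0,5] S   <
  [0,3] PP   >
    [0,2] PP/(PP\N)   >
      [0,1] "ate" : (PP/(PP\N))/PP
      [1,2] "with" : PP
    [2,3] "which" : PP\N
  [3,5] S\PP   <
    [3,4] "slowly" : PP
    [4,5] "often" : (S\PP)\PP

YES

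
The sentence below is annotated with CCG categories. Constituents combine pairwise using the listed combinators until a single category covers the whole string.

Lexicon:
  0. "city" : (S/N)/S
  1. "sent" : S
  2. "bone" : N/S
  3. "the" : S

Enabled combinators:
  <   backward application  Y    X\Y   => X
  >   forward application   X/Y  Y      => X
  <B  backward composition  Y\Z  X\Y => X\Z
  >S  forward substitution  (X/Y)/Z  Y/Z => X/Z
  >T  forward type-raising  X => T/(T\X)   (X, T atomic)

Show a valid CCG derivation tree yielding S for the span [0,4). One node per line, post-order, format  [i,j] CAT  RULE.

[0,4] S   >
  [0,2] S/N   >
    [0,1] "city" : (S/N)/S
    [1,2] "sent" : S
  [2,4] N   >
    [2,3] "bone" : N/S
    [3,4] "the" : S

[0,1] (S/N)/S  lex  "city"
[1,2] S  lex  "sent"
[0,2] S/N  >  k=1
[2,3] N/S  lex  "bone"
[3,4] S  lex  "the"
[2,4] N  >  k=3
[0,4] S  >  k=2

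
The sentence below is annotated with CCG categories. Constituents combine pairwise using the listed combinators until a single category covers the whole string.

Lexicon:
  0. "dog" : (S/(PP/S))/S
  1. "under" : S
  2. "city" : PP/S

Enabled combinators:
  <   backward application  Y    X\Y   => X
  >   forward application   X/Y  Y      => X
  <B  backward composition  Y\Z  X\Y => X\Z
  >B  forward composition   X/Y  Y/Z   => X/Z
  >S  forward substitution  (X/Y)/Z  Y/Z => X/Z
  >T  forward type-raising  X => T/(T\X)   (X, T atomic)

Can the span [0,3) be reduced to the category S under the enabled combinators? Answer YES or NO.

YES

[0,3] S   >
  [0,2] S/(PP/S)   >
    [0,1] "dog" : (S/(PP/S))/S
    [1,2] "under" : S
  [2,3] "city" : PP/S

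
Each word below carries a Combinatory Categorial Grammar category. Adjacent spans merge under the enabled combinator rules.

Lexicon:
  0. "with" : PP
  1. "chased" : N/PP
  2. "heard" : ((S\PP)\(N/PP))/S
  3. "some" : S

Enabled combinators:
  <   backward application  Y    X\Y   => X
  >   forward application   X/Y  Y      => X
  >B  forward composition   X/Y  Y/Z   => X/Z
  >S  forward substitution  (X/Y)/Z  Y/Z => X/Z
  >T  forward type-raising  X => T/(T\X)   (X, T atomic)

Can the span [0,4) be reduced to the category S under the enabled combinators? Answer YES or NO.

[0,4] S   <
  [0,1] "with" : PP
  [1,4] S\PP   <
    [1,2] "chased" : N/PP
    [2,4] (S\PP)\(N/PP)   >
      [2,3] "heard" : ((S\PP)\(N/PP))/S
      [3,4] "some" : S

YES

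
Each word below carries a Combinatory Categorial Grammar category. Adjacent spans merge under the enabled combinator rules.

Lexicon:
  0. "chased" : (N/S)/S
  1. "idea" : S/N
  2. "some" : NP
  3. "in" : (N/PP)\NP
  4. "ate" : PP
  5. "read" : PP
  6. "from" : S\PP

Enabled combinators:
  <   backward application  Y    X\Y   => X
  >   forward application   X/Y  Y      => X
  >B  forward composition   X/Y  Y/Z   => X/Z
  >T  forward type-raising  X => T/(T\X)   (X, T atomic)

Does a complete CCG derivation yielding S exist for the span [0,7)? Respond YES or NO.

NO

(N/S)/S S/N NP (N/PP)\NP PP PP S\PP
CKY chart[0,7] = {N, N/(N\N), N/(S\S), NP/(NP\N), PP/(PP\N), S/(S\N)}; S ∉ chart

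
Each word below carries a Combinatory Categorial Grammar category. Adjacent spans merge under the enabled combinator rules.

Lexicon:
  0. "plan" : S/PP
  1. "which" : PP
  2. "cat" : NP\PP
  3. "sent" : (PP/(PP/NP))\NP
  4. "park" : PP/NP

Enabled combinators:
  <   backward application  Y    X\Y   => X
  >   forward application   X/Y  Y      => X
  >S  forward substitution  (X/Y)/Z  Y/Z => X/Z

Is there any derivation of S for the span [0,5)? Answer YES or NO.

YES

[0,5] S   >
  [0,1] "plan" : S/PP
  [1,5] PP   >
    [1,4] PP/(PP/NP)   <
      [1,3] NP   <
        [1,2] "which" : PP
        [2,3] "cat" : NP\PP
      [3,4] "sent" : (PP/(PP/NP))\NP
    [4,5] "park" : PP/NP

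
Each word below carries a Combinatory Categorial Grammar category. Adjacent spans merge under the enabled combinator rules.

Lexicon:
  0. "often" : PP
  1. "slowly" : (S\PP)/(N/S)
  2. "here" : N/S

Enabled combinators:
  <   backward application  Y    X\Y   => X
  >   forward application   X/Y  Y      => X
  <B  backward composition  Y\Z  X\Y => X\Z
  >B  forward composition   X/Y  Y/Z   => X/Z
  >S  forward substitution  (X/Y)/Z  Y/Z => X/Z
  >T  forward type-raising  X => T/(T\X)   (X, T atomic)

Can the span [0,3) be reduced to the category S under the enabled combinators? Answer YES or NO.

[0,3] S   >
  [0,1] S/(S\PP)   >T
    [0,1] "often" : PP
  [1,3] S\PP   >
    [1,2] "slowly" : (S\PP)/(N/S)
    [2,3] "here" : N/S

YES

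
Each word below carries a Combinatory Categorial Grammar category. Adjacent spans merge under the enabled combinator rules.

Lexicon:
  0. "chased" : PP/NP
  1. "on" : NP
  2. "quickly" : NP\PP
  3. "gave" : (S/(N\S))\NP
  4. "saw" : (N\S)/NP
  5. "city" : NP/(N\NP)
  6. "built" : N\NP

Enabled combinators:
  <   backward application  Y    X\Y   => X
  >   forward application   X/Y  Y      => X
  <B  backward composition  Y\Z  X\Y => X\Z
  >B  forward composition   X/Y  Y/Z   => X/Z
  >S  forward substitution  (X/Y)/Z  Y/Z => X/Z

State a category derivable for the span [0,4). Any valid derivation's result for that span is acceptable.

[0,7] S   >
  [0,4] S/(N\S)   <
    [0,3] NP   <
      [0,2] PP   >
        [0,1] "chased" : PP/NP
        [1,2] "on" : NP
      [2,3] "quickly" : NP\PP
    [3,4] "gave" : (S/(N\S))\NP
  [4,7] N\S   >
    [4,5] "saw" : (N\S)/NP
    [5,7] NP   >
      [5,6] "city" : NP/(N\NP)
      [6,7] "built" : N\NP

S/(N\S)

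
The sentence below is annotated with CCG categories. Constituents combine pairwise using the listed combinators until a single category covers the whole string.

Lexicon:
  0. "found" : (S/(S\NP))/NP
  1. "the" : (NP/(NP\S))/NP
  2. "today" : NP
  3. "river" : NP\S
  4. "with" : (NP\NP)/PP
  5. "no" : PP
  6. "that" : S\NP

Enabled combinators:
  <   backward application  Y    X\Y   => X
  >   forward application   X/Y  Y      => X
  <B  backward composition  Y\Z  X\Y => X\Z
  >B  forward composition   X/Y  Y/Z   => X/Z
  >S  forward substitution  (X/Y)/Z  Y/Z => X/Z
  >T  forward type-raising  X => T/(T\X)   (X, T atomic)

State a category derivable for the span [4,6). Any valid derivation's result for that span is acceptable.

[0,7] S   >
  [0,4] S/(S\NP)   >
    [0,1] "found" : (S/(S\NP))/NP
    [1,4] NP   >
      [1,3] NP/(NP\S)   >
        [1,2] "the" : (NP/(NP\S))/NP
        [2,3] "today" : NP
      [3,4] "river" : NP\S
  [4,7] S\NP   <B
    [4,6] NP\NP   >
      [4,5] "with" : (NP\NP)/PP
      [5,6] "no" : PP
    [6,7] "that" : S\NP

NP\NP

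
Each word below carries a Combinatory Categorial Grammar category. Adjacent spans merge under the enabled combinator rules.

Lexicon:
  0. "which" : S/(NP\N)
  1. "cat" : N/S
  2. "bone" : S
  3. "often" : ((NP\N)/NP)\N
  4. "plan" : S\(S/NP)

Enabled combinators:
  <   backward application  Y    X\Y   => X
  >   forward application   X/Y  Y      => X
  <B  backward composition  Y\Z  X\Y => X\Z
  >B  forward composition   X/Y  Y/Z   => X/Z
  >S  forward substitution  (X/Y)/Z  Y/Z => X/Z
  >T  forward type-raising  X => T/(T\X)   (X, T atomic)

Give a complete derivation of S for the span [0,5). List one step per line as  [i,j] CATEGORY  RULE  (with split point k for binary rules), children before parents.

[0,1] S/(NP\N)  lex  "which"
[1,2] N/S  lex  "cat"
[2,3] S  lex  "bone"
[1,3] N  >  k=2
[3,4] ((NP\N)/NP)\N  lex  "often"
[1,4] (NP\N)/NP  <  k=3
[0,4] S/NP  >B  k=1
[4,5] S\(S/NP)  lex  "plan"
[0,5] S  <  k=4

[0,5] S   <
  [0,4] S/NP   >B
    [0,1] "which" : S/(NP\N)
    [1,4] (NP\N)/NP   <
      [1,3] N   >
        [1,2] "cat" : N/S
        [2,3] "bone" : S
      [3,4] "often" : ((NP\N)/NP)\N
  [4,5] "plan" : S\(S/NP)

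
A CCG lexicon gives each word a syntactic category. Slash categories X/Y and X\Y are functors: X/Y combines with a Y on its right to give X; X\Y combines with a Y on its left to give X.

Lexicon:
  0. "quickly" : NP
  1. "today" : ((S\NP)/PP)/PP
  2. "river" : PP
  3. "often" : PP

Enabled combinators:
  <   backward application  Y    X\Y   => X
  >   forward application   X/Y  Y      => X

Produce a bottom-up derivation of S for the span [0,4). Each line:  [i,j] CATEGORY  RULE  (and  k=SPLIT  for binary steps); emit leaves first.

[0,4] S   <
  [0,1] "quickly" : NP
  [1,4] S\NP   >
    [1,3] (S\NP)/PP   >
      [1,2] "today" : ((S\NP)/PP)/PP
      [2,3] "river" : PP
    [3,4] "often" : PP

[0,1] NP  lex  "quickly"
[1,2] ((S\NP)/PP)/PP  lex  "today"
[2,3] PP  lex  "river"
[1,3] (S\NP)/PP  >  k=2
[3,4] PP  lex  "often"
[1,4] S\NP  >  k=3
[0,4] S  <  k=1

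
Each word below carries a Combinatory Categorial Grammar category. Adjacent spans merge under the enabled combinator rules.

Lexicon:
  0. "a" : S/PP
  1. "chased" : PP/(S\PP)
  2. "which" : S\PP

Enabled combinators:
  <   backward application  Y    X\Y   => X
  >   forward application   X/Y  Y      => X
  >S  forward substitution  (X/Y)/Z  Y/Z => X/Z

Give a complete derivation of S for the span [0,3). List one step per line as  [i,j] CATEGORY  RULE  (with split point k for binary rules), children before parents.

[0,3] S   >
  [0,1] "a" : S/PP
  [1,3] PP   >
    [1,2] "chased" : PP/(S\PP)
    [2,3] "which" : S\PP

[0,1] S/PP  lex  "a"
[1,2] PP/(S\PP)  lex  "chased"
[2,3] S\PP  lex  "which"
[1,3] PP  >  k=2
[0,3] S  >  k=1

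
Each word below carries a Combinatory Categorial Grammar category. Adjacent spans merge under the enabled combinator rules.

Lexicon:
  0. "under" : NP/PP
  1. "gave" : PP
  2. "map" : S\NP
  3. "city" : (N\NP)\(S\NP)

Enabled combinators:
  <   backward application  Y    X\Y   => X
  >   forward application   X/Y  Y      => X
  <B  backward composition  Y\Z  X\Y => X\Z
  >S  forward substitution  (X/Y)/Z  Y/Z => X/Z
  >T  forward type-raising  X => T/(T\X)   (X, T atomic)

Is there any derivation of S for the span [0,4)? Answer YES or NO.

NP/PP PP S\NP (N\NP)\(S\NP)
CKY chart[0,4] = {N, N/(N\N), NP/(NP\N), PP/(PP\N), S/(S\N)}; S ∉ chart

NO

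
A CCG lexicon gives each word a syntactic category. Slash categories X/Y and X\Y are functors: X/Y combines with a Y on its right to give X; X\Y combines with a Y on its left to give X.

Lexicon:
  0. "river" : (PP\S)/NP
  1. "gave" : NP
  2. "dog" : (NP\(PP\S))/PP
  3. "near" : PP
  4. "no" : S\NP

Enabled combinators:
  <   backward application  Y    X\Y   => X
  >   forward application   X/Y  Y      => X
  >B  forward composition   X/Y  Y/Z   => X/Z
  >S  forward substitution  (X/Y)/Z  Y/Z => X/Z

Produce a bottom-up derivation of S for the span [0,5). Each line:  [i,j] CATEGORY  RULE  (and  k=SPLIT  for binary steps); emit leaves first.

[0,5] S   <
  [0,4] NP   <
    [0,2] PP\S   >
      [0,1] "river" : (PP\S)/NP
      [1,2] "gave" : NP
    [2,4] NP\(PP\S)   >
      [2,3] "dog" : (NP\(PP\S))/PP
      [3,4] "near" : PP
  [4,5] "no" : S\NP

[0,1] (PP\S)/NP  lex  "river"
[1,2] NP  lex  "gave"
[0,2] PP\S  >  k=1
[2,3] (NP\(PP\S))/PP  lex  "dog"
[3,4] PP  lex  "near"
[2,4] NP\(PP\S)  >  k=3
[0,4] NP  <  k=2
[4,5] S\NP  lex  "no"
[0,5] S  <  k=4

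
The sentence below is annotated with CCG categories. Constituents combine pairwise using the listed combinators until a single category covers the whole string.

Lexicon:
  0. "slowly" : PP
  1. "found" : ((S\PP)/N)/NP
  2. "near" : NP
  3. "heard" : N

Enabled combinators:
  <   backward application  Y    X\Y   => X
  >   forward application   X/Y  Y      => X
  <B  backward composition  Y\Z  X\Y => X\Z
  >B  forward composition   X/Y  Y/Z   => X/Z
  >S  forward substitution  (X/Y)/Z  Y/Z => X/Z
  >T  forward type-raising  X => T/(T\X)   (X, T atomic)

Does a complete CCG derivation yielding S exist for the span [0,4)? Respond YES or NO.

YES

[0,4] S   >
  [0,1] S/(S\PP)   >T
    [0,1] "slowly" : PP
  [1,4] S\PP   >
    [1,3] (S\PP)/N   >
      [1,2] "found" : ((S\PP)/N)/NP
      [2,3] "near" : NP
    [3,4] "heard" : N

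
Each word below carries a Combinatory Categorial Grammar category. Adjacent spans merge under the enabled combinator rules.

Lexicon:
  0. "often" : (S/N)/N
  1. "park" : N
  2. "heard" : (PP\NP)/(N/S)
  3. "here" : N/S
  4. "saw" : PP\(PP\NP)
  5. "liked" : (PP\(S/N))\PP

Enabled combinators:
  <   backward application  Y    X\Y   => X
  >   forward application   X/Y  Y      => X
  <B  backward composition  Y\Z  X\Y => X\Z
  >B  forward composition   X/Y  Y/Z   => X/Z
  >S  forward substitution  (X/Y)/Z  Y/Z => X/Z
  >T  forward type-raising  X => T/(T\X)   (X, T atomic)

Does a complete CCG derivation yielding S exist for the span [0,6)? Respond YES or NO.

(S/N)/N N (PP\NP)/(N/S) N/S PP\(PP\NP) (PP\(S/N))\PP
CKY chart[0,6] = {N/(N\PP), NP/(NP\PP), PP, PP/(PP\PP), S/(S\PP)}; S ∉ chart

NO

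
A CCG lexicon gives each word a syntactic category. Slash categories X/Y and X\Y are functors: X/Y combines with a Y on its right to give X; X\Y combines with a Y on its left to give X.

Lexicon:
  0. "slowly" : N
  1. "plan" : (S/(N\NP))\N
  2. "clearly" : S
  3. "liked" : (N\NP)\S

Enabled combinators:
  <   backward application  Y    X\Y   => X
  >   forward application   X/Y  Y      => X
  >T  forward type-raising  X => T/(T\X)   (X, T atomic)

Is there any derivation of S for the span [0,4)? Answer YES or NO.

[0,4] S   >
  [0,2] S/(N\NP)   <
    [0,1] "slowly" : N
    [1,2] "plan" : (S/(N\NP))\N
  [2,4] N\NP   <
    [2,3] "clearly" : S
    [3,4] "liked" : (N\NP)\S

YES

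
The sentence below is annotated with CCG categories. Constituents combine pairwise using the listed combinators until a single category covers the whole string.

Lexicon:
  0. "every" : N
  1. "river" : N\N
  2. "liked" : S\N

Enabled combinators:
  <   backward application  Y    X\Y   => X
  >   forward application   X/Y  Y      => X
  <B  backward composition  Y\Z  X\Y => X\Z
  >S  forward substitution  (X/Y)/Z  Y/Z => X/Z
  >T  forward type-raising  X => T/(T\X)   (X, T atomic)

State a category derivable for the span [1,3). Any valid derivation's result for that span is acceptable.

S\N

[0,3] S   <
  [0,1] "every" : N
  [1,3] S\N   <B
    [1,2] "river" : N\N
    [2,3] "liked" : S\N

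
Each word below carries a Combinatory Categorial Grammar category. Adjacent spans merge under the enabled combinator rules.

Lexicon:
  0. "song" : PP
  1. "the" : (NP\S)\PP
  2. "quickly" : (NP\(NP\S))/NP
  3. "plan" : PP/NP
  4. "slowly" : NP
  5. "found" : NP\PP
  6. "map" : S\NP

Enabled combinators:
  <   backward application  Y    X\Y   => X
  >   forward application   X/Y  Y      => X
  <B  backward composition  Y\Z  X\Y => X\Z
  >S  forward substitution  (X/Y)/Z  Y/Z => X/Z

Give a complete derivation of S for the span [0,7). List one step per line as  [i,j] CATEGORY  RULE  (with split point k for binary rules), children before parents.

[0,7] S   <
  [0,6] NP   <
    [0,1] "song" : PP
    [1,6] NP\PP   <B
      [1,2] "the" : (NP\S)\PP
      [2,6] NP\(NP\S)   >
        [2,3] "quickly" : (NP\(NP\S))/NP
        [3,6] NP   <
          [3,5] PP   >
            [3,4] "plan" : PP/NP
            [4,5] "slowly" : NP
          [5,6] "found" : NP\PP
  [6,7] "map" : S\NP

[0,1] PP  lex  "song"
[1,2] (NP\S)\PP  lex  "the"
[2,3] (NP\(NP\S))/NP  lex  "quickly"
[3,4] PP/NP  lex  "plan"
[4,5] NP  lex  "slowly"
[3,5] PP  >  k=4
[5,6] NP\PP  lex  "found"
[3,6] NP  <  k=5
[2,6] NP\(NP\S)  >  k=3
[1,6] NP\PP  <B  k=2
[0,6] NP  <  k=1
[6,7] S\NP  lex  "map"
[0,7] S  <  k=6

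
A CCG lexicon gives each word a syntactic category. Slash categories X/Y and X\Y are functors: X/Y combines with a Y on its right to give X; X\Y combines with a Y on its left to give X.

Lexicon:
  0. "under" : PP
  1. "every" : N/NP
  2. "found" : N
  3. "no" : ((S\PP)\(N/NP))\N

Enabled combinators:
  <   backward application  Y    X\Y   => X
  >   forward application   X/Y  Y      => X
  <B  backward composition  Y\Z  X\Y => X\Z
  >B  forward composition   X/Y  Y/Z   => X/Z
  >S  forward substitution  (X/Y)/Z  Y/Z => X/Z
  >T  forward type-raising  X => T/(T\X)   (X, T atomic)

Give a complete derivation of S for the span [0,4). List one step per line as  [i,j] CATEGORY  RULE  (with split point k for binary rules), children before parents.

[0,4] S   <
  [0,1] "under" : PP
  [1,4] S\PP   <
    [1,2] "every" : N/NP
    [2,4] (S\PP)\(N/NP)   <
      [2,3] "found" : N
      [3,4] "no" : ((S\PP)\(N/NP))\N

[0,1] PP  lex  "under"
[1,2] N/NP  lex  "every"
[2,3] N  lex  "found"
[3,4] ((S\PP)\(N/NP))\N  lex  "no"
[2,4] (S\PP)\(N/NP)  <  k=3
[1,4] S\PP  <  k=2
[0,4] S  <  k=1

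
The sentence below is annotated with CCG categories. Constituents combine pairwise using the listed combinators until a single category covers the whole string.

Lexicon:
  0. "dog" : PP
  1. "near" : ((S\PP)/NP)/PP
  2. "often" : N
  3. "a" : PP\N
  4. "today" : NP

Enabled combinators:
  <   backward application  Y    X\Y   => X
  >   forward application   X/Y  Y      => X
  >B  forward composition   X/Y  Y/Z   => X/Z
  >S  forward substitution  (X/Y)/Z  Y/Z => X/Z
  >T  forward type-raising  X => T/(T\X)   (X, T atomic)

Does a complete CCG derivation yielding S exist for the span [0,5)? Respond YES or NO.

[0,5] S   >
  [0,1] S/(S\PP)   >T
    [0,1] "dog" : PP
  [1,5] S\PP   >
    [1,4] (S\PP)/NP   >
      [1,2] "near" : ((S\PP)/NP)/PP
      [2,4] PP   >
        [2,3] PP/(PP\N)   >T
          [2,3] "often" : N
        [3,4] "a" : PP\N
    [4,5] "today" : NP

YES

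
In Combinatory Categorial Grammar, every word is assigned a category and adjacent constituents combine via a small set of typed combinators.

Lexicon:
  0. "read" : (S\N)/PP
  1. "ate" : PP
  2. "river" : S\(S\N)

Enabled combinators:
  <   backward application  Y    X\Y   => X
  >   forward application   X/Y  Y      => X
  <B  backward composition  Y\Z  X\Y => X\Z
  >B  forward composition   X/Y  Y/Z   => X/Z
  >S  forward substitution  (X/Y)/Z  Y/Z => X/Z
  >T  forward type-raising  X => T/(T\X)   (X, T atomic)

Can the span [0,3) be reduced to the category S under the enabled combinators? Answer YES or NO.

YES

[0,3] S   <
  [0,2] S\N   >
    [0,1] "read" : (S\N)/PP
    [1,2] "ate" : PP
  [2,3] "river" : S\(S\N)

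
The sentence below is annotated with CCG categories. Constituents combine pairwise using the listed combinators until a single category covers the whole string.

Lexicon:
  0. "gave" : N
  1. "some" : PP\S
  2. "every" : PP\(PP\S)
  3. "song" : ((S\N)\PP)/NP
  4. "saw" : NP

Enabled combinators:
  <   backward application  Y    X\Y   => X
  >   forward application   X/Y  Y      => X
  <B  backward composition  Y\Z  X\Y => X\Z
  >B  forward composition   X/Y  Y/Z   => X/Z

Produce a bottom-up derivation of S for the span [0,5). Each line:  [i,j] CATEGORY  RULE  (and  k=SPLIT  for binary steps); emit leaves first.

[0,5] S   <
  [0,1] "gave" : N
  [1,5] S\N   <
    [1,3] PP   <
      [1,2] "some" : PP\S
      [2,3] "every" : PP\(PP\S)
    [3,5] (S\N)\PP   >
      [3,4] "song" : ((S\N)\PP)/NP
      [4,5] "saw" : NP

[0,1] N  lex  "gave"
[1,2] PP\S  lex  "some"
[2,3] PP\(PP\S)  lex  "every"
[1,3] PP  <  k=2
[3,4] ((S\N)\PP)/NP  lex  "song"
[4,5] NP  lex  "saw"
[3,5] (S\N)\PP  >  k=4
[1,5] S\N  <  k=3
[0,5] S  <  k=1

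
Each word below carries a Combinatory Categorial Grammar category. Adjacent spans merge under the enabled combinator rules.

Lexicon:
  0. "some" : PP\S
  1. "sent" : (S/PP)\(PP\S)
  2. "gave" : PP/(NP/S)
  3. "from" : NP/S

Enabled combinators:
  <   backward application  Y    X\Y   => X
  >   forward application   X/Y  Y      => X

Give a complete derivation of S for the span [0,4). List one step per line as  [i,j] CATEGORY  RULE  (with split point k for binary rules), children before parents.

[0,1] PP\S  lex  "some"
[1,2] (S/PP)\(PP\S)  lex  "sent"
[0,2] S/PP  <  k=1
[2,3] PP/(NP/S)  lex  "gave"
[3,4] NP/S  lex  "from"
[2,4] PP  >  k=3
[0,4] S  >  k=2

[0,4] S   >
  [0,2] S/PP   <
    [0,1] "some" : PP\S
    [1,2] "sent" : (S/PP)\(PP\S)
  [2,4] PP   >
    [2,3] "gave" : PP/(NP/S)
    [3,4] "from" : NP/S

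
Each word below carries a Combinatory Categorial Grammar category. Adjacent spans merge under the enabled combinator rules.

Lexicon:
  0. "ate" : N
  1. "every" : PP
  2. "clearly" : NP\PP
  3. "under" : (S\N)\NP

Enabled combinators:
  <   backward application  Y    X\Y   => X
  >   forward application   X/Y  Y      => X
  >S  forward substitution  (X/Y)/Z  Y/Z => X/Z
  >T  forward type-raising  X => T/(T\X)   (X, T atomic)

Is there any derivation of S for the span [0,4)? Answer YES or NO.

[0,4] S   >
  [0,1] S/(S\N)   >T
    [0,1] "ate" : N
  [1,4] S\N   <
    [1,3] NP   <
      [1,2] "every" : PP
      [2,3] "clearly" : NP\PP
    [3,4] "under" : (S\N)\NP

YES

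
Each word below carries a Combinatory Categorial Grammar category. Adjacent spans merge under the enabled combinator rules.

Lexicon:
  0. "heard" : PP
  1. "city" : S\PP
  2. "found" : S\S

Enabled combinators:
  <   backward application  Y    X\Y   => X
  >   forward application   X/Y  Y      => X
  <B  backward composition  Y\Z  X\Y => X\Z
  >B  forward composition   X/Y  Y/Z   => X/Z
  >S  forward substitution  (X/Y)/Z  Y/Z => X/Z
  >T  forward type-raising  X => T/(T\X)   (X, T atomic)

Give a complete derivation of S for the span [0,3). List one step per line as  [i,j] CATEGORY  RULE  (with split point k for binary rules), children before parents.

[0,3] S   >
  [0,1] S/(S\PP)   >T
    [0,1] "heard" : PP
  [1,3] S\PP   <B
    [1,2] "city" : S\PP
    [2,3] "found" : S\S

[0,1] PP  lex  "heard"
[0,1] S/(S\PP)  >T
[1,2] S\PP  lex  "city"
[2,3] S\S  lex  "found"
[1,3] S\PP  <B  k=2
[0,3] S  >  k=1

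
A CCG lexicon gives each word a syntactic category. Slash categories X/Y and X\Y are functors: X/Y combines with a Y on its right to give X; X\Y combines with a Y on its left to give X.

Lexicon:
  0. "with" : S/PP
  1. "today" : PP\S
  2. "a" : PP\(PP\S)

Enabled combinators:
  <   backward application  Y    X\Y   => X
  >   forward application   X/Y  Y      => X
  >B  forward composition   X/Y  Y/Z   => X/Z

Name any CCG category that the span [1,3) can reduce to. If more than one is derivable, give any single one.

[0,3] S   >
  [0,1] "with" : S/PP
  [1,3] PP   <
    [1,2] "today" : PP\S
    [2,3] "a" : PP\(PP\S)

PP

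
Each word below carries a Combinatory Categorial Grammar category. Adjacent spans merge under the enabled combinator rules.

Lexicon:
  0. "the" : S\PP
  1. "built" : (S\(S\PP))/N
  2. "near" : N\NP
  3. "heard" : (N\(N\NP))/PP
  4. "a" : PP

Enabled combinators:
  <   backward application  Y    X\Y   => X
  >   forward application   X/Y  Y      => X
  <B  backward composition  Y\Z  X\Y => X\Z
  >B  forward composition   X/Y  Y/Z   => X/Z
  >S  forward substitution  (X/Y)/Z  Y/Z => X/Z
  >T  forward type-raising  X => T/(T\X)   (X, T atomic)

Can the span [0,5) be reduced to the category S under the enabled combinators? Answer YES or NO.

[0,5] S   <
  [0,1] "the" : S\PP
  [1,5] S\(S\PP)   >
    [1,2] "built" : (S\(S\PP))/N
    [2,5] N   <
      [2,3] "near" : N\NP
      [3,5] N\(N\NP)   >
        [3,4] "heard" : (N\(N\NP))/PP
        [4,5] "a" : PP

YES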